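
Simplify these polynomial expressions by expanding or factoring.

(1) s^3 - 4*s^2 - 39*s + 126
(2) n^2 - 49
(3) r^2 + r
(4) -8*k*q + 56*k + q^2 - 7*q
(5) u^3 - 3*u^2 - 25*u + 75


(1) = (s - 7)*(s - 3)*(s + 6)
(2) = (n - 7)*(n + 7)
(3) = r*(r + 1)
(4) = (-8*k + q)*(q - 7)
(5) = (u - 5)*(u - 3)*(u + 5)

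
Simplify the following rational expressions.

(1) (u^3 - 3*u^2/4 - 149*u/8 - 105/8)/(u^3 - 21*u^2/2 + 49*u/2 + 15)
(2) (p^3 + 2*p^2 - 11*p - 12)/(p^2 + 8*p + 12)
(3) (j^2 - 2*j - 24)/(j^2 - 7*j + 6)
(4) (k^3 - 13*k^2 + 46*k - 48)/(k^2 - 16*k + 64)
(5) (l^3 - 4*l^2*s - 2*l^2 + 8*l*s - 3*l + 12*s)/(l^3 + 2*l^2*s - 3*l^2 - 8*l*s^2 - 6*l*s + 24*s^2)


(1) = (8*u^2 + 34*u + 21)/(8*u^2 - 44*u - 24)
(2) = (p^3 + 2*p^2 - 11*p - 12)/(p^2 + 8*p + 12)
(3) = (j + 4)/(j - 1)
(4) = (k^2 - 5*k + 6)/(k - 8)
(5) = (-l^2 + 4*l*s - l + 4*s)/(-l^2 - 2*l*s + 8*s^2)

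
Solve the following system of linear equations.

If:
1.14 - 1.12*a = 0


Then:
a = 1.02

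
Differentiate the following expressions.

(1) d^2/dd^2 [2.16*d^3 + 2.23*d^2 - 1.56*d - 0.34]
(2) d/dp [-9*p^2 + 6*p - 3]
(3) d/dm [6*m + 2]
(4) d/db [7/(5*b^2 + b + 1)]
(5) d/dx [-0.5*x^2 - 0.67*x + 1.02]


(1) = 12.96*d + 4.46
(2) = 6 - 18*p
(3) = 6
(4) = 7*(-10*b - 1)/(5*b^2 + b + 1)^2
(5) = -1.0*x - 0.67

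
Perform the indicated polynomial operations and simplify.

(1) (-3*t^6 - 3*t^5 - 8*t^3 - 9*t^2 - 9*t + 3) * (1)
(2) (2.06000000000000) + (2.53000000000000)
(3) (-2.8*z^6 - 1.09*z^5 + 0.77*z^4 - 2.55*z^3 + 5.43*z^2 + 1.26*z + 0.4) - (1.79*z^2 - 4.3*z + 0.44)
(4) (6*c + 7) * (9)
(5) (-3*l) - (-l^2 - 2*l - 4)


(1) = -3*t^6 - 3*t^5 - 8*t^3 - 9*t^2 - 9*t + 3
(2) = 4.59000000000000
(3) = -2.8*z^6 - 1.09*z^5 + 0.77*z^4 - 2.55*z^3 + 3.64*z^2 + 5.56*z - 0.04
(4) = 54*c + 63
(5) = l^2 - l + 4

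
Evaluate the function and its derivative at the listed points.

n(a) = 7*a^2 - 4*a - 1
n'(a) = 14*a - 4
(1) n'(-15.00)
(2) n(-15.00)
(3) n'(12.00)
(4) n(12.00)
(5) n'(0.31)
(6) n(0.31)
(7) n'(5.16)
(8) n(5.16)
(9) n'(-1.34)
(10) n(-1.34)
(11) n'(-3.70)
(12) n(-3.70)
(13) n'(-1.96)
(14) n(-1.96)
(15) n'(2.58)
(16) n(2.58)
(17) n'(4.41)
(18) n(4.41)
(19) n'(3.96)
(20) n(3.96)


(1) = -214.00
(2) = 1634.00
(3) = 164.00
(4) = 959.00
(5) = 0.34
(6) = -1.57
(7) = 68.24
(8) = 164.74
(9) = -22.76
(10) = 16.93
(11) = -55.80
(12) = 109.63
(13) = -31.44
(14) = 33.73
(15) = 32.12
(16) = 35.27
(17) = 57.74
(18) = 117.50
(19) = 51.44
(20) = 92.93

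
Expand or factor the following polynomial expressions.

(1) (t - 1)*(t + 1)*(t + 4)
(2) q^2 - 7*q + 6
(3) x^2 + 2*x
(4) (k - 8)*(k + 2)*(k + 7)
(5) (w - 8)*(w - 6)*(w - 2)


(1) = t^3 + 4*t^2 - t - 4
(2) = (q - 6)*(q - 1)
(3) = x*(x + 2)
(4) = k^3 + k^2 - 58*k - 112
(5) = w^3 - 16*w^2 + 76*w - 96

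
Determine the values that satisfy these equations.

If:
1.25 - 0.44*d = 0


Then:
d = 2.84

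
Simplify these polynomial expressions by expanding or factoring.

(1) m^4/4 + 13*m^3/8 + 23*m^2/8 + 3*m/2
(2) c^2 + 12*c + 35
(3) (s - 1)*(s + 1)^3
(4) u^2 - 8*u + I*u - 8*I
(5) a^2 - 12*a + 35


(1) = m*(m/4 + 1)*(m + 1)*(m + 3/2)
(2) = (c + 5)*(c + 7)
(3) = s^4 + 2*s^3 - 2*s - 1
(4) = (u - 8)*(u + I)
(5) = (a - 7)*(a - 5)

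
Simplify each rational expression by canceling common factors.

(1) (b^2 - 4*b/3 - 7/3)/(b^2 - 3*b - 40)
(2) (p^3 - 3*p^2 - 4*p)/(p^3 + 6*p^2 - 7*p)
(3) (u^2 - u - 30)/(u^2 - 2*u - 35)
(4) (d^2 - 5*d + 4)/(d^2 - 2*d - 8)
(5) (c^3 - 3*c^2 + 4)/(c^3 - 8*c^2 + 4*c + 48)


(1) = (3*b^2 - 4*b - 7)/(3*b^2 - 9*b - 120)
(2) = (p^2 - 3*p - 4)/(p^2 + 6*p - 7)
(3) = (u - 6)/(u - 7)
(4) = (d - 1)/(d + 2)
(5) = (c^3 - 3*c^2 + 4)/(c^3 - 8*c^2 + 4*c + 48)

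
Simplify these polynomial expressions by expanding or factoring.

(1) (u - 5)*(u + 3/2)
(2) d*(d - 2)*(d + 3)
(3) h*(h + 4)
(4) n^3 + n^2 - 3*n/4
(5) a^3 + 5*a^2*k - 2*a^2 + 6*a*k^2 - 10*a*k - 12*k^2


(1) = u^2 - 7*u/2 - 15/2
(2) = d^3 + d^2 - 6*d
(3) = h^2 + 4*h
(4) = n*(n - 1/2)*(n + 3/2)
(5) = (a - 2)*(a + 2*k)*(a + 3*k)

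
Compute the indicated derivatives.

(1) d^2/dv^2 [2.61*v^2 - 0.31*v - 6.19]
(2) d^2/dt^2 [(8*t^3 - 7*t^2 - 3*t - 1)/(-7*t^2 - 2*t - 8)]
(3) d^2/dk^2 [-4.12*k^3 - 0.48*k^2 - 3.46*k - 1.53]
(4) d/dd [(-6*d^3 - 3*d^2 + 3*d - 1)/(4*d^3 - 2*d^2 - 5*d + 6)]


(1) = 5.22000000000000
(2) = 6*(155*t^3 - 471*t^2 - 666*t + 116)/(343*t^6 + 294*t^5 + 1260*t^4 + 680*t^3 + 1440*t^2 + 384*t + 512)
(3) = -24.72*k - 0.96
(4) = (24*d^4 + 36*d^3 - 75*d^2 - 40*d + 13)/(16*d^6 - 16*d^5 - 36*d^4 + 68*d^3 + d^2 - 60*d + 36)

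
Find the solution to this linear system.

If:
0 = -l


Then:
l = 0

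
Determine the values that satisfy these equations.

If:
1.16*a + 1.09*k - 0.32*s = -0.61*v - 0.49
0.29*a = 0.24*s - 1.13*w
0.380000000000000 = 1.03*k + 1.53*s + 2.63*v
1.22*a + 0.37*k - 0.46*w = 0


Then:
a = 0.234842898619289 - 0.860901964859766*w
k = 4.08189296521328*w - 0.774346854906845
s = 3.66807679246112*w + 0.283768502498307
v = 0.28266595122876 - 3.73251226107802*w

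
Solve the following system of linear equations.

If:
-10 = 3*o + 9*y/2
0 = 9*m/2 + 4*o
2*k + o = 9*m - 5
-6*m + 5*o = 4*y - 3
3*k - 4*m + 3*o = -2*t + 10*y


Then:
k = 21/13
m = 856/1053
o = -107/117
t = -7885/1053
y = -566/351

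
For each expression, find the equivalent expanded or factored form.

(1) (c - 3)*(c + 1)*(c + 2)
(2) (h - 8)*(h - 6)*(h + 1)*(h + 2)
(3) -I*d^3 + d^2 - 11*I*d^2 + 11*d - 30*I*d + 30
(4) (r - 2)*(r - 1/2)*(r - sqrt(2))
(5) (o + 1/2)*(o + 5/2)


(1) = c^3 - 7*c - 6
(2) = h^4 - 11*h^3 + 8*h^2 + 116*h + 96
(3) = (d + 5)*(d + 6)*(-I*d + 1)
(4) = r^3 - 5*r^2/2 - sqrt(2)*r^2 + r + 5*sqrt(2)*r/2 - sqrt(2)
(5) = o^2 + 3*o + 5/4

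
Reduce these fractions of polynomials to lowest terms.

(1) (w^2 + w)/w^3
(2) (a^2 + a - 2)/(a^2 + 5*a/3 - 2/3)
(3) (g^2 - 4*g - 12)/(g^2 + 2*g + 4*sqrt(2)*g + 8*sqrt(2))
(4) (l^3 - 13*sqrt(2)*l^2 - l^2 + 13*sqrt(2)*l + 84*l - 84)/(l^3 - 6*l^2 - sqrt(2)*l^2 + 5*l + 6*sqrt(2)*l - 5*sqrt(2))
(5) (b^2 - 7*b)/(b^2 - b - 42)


(1) = (w + 1)/w^2
(2) = (3*a - 3)/(3*a - 1)
(3) = (g - 6)/(g + 4*sqrt(2))
(4) = (l^2 - 13*sqrt(2)*l + 84)/(l^2 + l*(-5 - sqrt(2)) + 5*sqrt(2))
(5) = b/(b + 6)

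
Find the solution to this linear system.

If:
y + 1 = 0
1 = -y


Then:
y = -1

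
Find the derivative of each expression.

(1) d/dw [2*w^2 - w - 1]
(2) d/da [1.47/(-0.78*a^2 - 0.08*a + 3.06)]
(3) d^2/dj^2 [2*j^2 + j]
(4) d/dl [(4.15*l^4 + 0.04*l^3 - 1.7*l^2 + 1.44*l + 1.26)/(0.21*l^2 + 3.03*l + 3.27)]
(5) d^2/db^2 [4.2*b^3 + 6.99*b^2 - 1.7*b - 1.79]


(1) = 4*w - 1
(2) = (2.2932*a + 0.1176)/(0.78*a^2 + 0.08*a - 3.06)^2
(3) = 4
(4) = (1.743*l^5 + 37.7319*l^4 + 54.5244*l^3 - 5.061*l^2 - 11.6472*l + 0.891)/(0.0441*l^4 + 1.2726*l^3 + 10.5543*l^2 + 19.8162*l + 10.6929)
(5) = 25.2*b + 13.98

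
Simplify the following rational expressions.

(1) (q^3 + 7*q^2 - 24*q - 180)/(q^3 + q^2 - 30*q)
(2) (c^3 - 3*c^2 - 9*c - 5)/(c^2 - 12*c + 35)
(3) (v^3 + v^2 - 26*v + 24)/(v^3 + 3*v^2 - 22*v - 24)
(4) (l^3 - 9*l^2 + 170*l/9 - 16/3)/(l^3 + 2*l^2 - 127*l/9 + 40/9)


(1) = (q + 6)/q
(2) = (c^2 + 2*c + 1)/(c - 7)
(3) = (v - 1)/(v + 1)
(4) = (l - 6)/(l + 5)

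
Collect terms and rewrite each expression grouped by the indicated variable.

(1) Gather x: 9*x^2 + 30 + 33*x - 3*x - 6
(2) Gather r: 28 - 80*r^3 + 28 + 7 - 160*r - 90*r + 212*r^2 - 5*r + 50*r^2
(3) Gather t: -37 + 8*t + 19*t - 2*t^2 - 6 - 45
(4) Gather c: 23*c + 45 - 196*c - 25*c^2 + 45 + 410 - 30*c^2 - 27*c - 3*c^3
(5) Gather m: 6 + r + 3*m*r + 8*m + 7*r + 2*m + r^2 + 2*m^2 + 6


(1) = 9*x^2 + 30*x + 24
(2) = -80*r^3 + 262*r^2 - 255*r + 63
(3) = -2*t^2 + 27*t - 88
(4) = -3*c^3 - 55*c^2 - 200*c + 500
(5) = 2*m^2 + m*(3*r + 10) + r^2 + 8*r + 12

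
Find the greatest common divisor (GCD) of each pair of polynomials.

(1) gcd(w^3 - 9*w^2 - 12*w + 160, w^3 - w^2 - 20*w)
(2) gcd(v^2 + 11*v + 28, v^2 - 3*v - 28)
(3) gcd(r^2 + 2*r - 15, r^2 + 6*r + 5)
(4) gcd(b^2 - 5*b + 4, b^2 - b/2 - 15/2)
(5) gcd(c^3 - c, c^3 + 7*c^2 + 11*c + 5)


(1) = gcd((w - 8)*(w - 5)*(w + 4), w*(w - 5)*(w + 4)) = w^2 - w - 20
(2) = v + 4
(3) = r + 5
(4) = gcd((b - 4)*(b - 1), (b - 3)*(b + 5/2)) = 1
(5) = c + 1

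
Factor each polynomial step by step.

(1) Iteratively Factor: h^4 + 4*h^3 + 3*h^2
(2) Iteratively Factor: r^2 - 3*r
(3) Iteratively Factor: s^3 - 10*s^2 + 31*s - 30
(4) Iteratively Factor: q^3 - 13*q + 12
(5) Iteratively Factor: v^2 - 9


(1) = (h + 1)*(h^3 + 3*h^2) = h*(h + 1)*(h^2 + 3*h) = h^2*(h + 1)*(h + 3)
(2) = (r - 3)*(r)
(3) = (s - 5)*(s^2 - 5*s + 6) = (s - 5)*(s - 3)*(s - 2)
(4) = (q - 3)*(q^2 + 3*q - 4) = (q - 3)*(q + 4)*(q - 1)
(5) = (v - 3)*(v + 3)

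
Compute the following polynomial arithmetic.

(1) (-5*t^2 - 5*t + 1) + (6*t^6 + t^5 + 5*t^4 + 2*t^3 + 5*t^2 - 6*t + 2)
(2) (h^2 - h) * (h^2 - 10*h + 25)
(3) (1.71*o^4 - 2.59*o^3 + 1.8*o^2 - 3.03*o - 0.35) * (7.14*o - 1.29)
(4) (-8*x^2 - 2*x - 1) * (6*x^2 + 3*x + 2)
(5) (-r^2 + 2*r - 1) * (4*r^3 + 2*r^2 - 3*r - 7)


(1) = 6*t^6 + t^5 + 5*t^4 + 2*t^3 - 11*t + 3
(2) = h^4 - 11*h^3 + 35*h^2 - 25*h
(3) = 12.2094*o^5 - 20.6985*o^4 + 16.1931*o^3 - 23.9562*o^2 + 1.4097*o + 0.4515
(4) = -48*x^4 - 36*x^3 - 28*x^2 - 7*x - 2
(5) = -4*r^5 + 6*r^4 + 3*r^3 - r^2 - 11*r + 7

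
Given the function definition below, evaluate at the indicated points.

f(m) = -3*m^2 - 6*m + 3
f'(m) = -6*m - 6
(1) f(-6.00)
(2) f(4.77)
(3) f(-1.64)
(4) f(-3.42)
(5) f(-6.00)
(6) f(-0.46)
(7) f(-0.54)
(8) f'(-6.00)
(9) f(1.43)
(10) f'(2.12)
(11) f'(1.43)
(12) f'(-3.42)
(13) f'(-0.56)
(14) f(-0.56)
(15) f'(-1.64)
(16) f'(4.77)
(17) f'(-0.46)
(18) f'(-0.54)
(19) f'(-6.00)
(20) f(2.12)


(1) = -69.00
(2) = -93.88
(3) = 4.77
(4) = -11.57
(5) = -69.00
(6) = 5.13
(7) = 5.37
(8) = 30.00
(9) = -11.71
(10) = -18.72
(11) = -14.58
(12) = 14.52
(13) = -2.64
(14) = 5.42
(15) = 3.84
(16) = -34.62
(17) = -3.24
(18) = -2.76
(19) = 30.00
(20) = -23.20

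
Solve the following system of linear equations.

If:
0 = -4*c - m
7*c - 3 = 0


Then:
c = 3/7
m = -12/7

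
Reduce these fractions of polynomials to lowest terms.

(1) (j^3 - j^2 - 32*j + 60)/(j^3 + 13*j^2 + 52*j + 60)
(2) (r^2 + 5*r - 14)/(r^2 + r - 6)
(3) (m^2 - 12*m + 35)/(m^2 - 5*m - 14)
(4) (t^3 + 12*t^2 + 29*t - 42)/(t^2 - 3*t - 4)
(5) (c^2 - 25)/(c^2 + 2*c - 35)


(1) = (j^2 - 7*j + 10)/(j^2 + 7*j + 10)
(2) = (r + 7)/(r + 3)
(3) = (m - 5)/(m + 2)
(4) = (t^3 + 12*t^2 + 29*t - 42)/(t^2 - 3*t - 4)
(5) = (c + 5)/(c + 7)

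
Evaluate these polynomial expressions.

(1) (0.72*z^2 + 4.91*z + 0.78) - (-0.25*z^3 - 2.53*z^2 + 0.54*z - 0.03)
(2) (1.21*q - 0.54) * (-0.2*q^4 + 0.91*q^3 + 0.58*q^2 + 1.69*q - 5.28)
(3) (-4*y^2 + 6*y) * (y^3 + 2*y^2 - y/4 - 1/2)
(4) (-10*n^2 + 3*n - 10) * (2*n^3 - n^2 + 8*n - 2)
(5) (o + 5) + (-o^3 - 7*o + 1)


(1) = 0.25*z^3 + 3.25*z^2 + 4.37*z + 0.81
(2) = -0.242*q^5 + 1.2091*q^4 + 0.2104*q^3 + 1.7317*q^2 - 7.3014*q + 2.8512
(3) = -4*y^5 - 2*y^4 + 13*y^3 + y^2/2 - 3*y
(4) = -20*n^5 + 16*n^4 - 103*n^3 + 54*n^2 - 86*n + 20
(5) = -o^3 - 6*o + 6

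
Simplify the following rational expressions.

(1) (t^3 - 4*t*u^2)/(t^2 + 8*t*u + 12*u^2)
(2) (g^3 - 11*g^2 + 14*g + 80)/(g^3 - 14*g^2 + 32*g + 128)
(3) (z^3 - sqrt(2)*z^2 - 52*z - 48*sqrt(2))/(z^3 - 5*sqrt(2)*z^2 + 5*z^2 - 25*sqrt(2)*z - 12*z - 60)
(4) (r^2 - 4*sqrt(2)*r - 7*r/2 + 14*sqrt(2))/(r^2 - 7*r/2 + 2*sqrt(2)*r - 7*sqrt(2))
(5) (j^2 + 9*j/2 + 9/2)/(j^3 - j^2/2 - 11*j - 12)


(1) = (t^2 - 2*t*u)/(t + 6*u)
(2) = (g - 5)/(g - 8)
(3) = (z + 4*sqrt(2))/(z + 5)
(4) = (4*r - 16*sqrt(2))/(4*r + 8*sqrt(2))
(5) = (j + 3)/(j^2 - 2*j - 8)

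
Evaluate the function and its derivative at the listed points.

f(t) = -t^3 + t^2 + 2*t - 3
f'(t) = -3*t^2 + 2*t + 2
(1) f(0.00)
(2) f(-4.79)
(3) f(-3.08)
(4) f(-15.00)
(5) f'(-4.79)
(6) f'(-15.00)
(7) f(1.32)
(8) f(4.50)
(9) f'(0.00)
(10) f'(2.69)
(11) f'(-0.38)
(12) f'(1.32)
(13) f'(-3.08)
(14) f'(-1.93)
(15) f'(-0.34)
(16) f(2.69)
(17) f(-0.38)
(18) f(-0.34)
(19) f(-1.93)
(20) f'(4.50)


(1) = -3.00
(2) = 120.27
(3) = 29.54
(4) = 3567.00
(5) = -76.41
(6) = -703.00
(7) = -0.92
(8) = -64.88
(9) = 2.00
(10) = -14.33
(11) = 0.81
(12) = -0.59
(13) = -32.62
(14) = -13.03
(15) = 0.97
(16) = -9.85
(17) = -3.56
(18) = -3.53
(19) = 4.05
(20) = -49.75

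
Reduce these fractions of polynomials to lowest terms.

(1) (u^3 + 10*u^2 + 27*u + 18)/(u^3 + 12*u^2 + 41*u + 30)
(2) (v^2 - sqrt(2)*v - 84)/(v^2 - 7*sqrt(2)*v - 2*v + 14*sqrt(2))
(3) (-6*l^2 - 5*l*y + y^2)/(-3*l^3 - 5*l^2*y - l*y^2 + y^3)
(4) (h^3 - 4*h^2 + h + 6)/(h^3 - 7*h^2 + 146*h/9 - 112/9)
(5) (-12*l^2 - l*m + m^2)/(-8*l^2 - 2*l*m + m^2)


(1) = (u + 3)/(u + 5)
(2) = (v + 6*sqrt(2))/(v - 2)
(3) = (-6*l + y)/(-3*l^2 - 2*l*y + y^2)
(4) = (9*h^2 - 18*h - 27)/(9*h^2 - 45*h + 56)
(5) = (3*l + m)/(2*l + m)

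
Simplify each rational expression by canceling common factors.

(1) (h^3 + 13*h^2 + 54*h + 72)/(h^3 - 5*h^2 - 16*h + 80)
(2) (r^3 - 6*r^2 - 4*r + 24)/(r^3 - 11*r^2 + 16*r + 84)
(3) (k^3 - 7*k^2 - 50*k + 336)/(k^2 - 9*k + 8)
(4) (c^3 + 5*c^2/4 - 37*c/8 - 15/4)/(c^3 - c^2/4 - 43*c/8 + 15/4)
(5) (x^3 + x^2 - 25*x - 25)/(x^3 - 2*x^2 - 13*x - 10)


(1) = (h^2 + 9*h + 18)/(h^2 - 9*h + 20)
(2) = (r - 2)/(r - 7)
(3) = (k^2 + k - 42)/(k - 1)
(4) = (4*c + 3)/(4*c - 3)
(5) = (x + 5)/(x + 2)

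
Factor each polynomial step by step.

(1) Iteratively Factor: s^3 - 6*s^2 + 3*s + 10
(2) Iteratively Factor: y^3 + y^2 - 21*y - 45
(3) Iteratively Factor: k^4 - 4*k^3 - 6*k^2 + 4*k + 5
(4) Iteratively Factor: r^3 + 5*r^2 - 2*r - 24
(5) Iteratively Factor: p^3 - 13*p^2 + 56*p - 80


(1) = (s + 1)*(s^2 - 7*s + 10) = (s - 5)*(s + 1)*(s - 2)
(2) = (y + 3)*(y^2 - 2*y - 15) = (y - 5)*(y + 3)*(y + 3)
(3) = (k - 5)*(k^3 + k^2 - k - 1) = (k - 5)*(k + 1)*(k^2 - 1) = (k - 5)*(k + 1)^2*(k - 1)
(4) = (r + 4)*(r^2 + r - 6) = (r - 2)*(r + 4)*(r + 3)
(5) = (p - 4)*(p^2 - 9*p + 20) = (p - 5)*(p - 4)*(p - 4)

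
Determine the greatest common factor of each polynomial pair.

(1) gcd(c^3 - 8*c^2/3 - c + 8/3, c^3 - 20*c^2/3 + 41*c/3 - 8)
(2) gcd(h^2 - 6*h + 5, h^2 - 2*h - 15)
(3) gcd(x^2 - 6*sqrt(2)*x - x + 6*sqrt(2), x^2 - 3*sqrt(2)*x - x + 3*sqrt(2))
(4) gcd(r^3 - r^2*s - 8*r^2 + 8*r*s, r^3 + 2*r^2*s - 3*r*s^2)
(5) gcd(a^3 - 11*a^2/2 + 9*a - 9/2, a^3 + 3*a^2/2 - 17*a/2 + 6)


(1) = gcd((c - 8/3)*(c - 1)*(c + 1), (c - 3)*(c - 8/3)*(c - 1)) = c^2 - 11*c/3 + 8/3
(2) = gcd((h - 5)*(h - 1), (h - 5)*(h + 3)) = h - 5
(3) = gcd((x - 1)*(x - 6*sqrt(2)), (x - 1)*(x - 3*sqrt(2))) = x - 1
(4) = r^2 - r*s
(5) = a^2 - 5*a/2 + 3/2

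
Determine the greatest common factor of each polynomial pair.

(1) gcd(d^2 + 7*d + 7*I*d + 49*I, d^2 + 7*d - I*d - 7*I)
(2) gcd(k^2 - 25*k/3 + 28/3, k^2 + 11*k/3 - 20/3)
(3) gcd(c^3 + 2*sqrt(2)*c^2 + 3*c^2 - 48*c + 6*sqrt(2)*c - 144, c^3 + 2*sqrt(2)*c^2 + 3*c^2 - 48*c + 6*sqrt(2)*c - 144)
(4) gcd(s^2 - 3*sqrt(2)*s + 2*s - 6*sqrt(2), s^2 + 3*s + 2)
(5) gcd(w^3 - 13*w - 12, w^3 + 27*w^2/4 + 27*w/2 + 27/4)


(1) = d + 7
(2) = k - 4/3
(3) = gcd((c + 3)*(c - 4*sqrt(2))*(c + 6*sqrt(2)), (c + 3)*(c - 4*sqrt(2))*(c + 6*sqrt(2))) = c^3 + c^2*(2*sqrt(2) + 3) + c*(-48 + 6*sqrt(2)) - 144
(4) = gcd((s + 2)*(s - 3*sqrt(2)), (s + 1)*(s + 2)) = s + 2
(5) = w + 3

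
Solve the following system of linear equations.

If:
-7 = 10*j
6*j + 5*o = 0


Then:
j = -7/10
o = 21/25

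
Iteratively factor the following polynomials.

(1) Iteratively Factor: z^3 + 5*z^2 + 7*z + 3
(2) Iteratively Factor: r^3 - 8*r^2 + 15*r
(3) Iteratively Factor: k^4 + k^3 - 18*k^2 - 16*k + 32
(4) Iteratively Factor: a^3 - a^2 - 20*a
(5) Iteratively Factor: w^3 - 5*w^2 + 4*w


(1) = (z + 1)*(z^2 + 4*z + 3) = (z + 1)*(z + 3)*(z + 1)
(2) = (r - 5)*(r^2 - 3*r) = (r - 5)*(r - 3)*(r)
(3) = (k + 2)*(k^3 - k^2 - 16*k + 16) = (k + 2)*(k + 4)*(k^2 - 5*k + 4) = (k - 1)*(k + 2)*(k + 4)*(k - 4)
(4) = (a + 4)*(a^2 - 5*a) = a*(a + 4)*(a - 5)
(5) = (w)*(w^2 - 5*w + 4) = w*(w - 1)*(w - 4)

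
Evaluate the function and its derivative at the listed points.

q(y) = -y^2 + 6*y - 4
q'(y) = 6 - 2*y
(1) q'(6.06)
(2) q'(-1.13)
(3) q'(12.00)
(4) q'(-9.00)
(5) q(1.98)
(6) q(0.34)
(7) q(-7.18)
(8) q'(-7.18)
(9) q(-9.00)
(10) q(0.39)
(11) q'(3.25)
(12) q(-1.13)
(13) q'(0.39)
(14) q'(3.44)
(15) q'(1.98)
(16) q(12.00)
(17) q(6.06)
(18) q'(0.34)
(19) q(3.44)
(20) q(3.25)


(1) = -6.12
(2) = 8.26
(3) = -18.00
(4) = 24.00
(5) = 3.96
(6) = -2.08
(7) = -98.63
(8) = 20.36
(9) = -139.00
(10) = -1.81
(11) = -0.50
(12) = -12.06
(13) = 5.22
(14) = -0.88
(15) = 2.04
(16) = -76.00
(17) = -4.36
(18) = 5.32
(19) = 4.81
(20) = 4.94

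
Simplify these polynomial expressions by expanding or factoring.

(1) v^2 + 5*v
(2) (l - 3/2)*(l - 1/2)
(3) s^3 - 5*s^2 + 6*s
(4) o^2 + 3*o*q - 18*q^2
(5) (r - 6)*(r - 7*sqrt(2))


(1) = v*(v + 5)
(2) = l^2 - 2*l + 3/4
(3) = s*(s - 3)*(s - 2)
(4) = (o - 3*q)*(o + 6*q)
(5) = r^2 - 7*sqrt(2)*r - 6*r + 42*sqrt(2)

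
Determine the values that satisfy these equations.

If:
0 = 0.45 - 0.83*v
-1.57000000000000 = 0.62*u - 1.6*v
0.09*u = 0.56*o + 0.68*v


Then:
o = -0.84
u = -1.13
v = 0.54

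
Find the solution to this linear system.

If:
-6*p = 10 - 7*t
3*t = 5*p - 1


Then:
p = 37/17
t = 56/17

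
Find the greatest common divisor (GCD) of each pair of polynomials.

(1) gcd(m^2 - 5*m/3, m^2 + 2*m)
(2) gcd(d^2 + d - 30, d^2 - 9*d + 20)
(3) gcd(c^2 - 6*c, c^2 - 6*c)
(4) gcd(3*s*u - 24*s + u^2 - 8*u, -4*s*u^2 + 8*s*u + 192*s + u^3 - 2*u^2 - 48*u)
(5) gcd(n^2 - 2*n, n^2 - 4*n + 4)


(1) = gcd(m*(m - 5/3), m*(m + 2)) = m
(2) = d - 5
(3) = gcd(c*(c - 6), c*(c - 6)) = c^2 - 6*c
(4) = u - 8
(5) = gcd(n*(n - 2), (n - 2)^2) = n - 2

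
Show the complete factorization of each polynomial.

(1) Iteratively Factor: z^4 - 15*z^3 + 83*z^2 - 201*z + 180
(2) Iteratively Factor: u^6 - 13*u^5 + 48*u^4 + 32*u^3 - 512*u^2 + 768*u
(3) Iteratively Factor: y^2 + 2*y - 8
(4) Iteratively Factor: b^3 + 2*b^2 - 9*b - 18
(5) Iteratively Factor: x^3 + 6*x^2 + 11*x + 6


(1) = (z - 3)*(z^3 - 12*z^2 + 47*z - 60) = (z - 5)*(z - 3)*(z^2 - 7*z + 12) = (z - 5)*(z - 3)^2*(z - 4)
(2) = (u)*(u^5 - 13*u^4 + 48*u^3 + 32*u^2 - 512*u + 768) = u*(u - 4)*(u^4 - 9*u^3 + 12*u^2 + 80*u - 192) = u*(u - 4)^2*(u^3 - 5*u^2 - 8*u + 48) = u*(u - 4)^2*(u + 3)*(u^2 - 8*u + 16) = u*(u - 4)^3*(u + 3)*(u - 4)
(3) = (y + 4)*(y - 2)
(4) = (b - 3)*(b^2 + 5*b + 6) = (b - 3)*(b + 2)*(b + 3)
(5) = (x + 1)*(x^2 + 5*x + 6) = (x + 1)*(x + 3)*(x + 2)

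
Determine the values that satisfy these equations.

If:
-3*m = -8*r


Then:
m = 8*r/3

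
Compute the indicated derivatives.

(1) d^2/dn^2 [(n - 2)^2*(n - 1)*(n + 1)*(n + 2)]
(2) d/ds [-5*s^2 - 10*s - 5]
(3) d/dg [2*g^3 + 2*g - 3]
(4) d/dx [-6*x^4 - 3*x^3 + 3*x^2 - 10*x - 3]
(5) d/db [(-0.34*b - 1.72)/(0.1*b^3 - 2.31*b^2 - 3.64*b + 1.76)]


(1) = 20*n^3 - 24*n^2 - 30*n + 20
(2) = -10*s - 10
(3) = 6*g^2 + 2
(4) = -24*x^3 - 9*x^2 + 6*x - 10
(5) = (0.068*b^3 - 0.2694*b^2 - 7.9464*b - 6.8592)/(0.01*b^6 - 0.462*b^5 + 4.6081*b^4 + 17.1688*b^3 + 5.1184*b^2 - 12.8128*b + 3.0976)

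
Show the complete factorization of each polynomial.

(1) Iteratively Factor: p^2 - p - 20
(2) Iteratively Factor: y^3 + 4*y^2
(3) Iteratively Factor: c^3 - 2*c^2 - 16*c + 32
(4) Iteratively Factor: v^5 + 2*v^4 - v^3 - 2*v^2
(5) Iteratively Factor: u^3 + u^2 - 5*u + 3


(1) = (p - 5)*(p + 4)
(2) = (y)*(y^2 + 4*y) = y^2*(y + 4)
(3) = (c + 4)*(c^2 - 6*c + 8) = (c - 2)*(c + 4)*(c - 4)
(4) = (v)*(v^4 + 2*v^3 - v^2 - 2*v) = v^2*(v^3 + 2*v^2 - v - 2) = v^2*(v - 1)*(v^2 + 3*v + 2) = v^2*(v - 1)*(v + 2)*(v + 1)
(5) = (u - 1)*(u^2 + 2*u - 3) = (u - 1)*(u + 3)*(u - 1)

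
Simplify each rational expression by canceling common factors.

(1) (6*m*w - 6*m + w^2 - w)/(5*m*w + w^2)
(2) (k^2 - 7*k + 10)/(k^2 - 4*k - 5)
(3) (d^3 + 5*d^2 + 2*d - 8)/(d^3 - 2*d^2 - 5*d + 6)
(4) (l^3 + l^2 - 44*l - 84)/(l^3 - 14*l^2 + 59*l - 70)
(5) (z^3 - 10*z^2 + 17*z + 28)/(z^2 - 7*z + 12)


(1) = (6*m*w - 6*m + w^2 - w)/(5*m*w + w^2)
(2) = (k - 2)/(k + 1)
(3) = (d + 4)/(d - 3)
(4) = (l^2 + 8*l + 12)/(l^2 - 7*l + 10)
(5) = (z^2 - 6*z - 7)/(z - 3)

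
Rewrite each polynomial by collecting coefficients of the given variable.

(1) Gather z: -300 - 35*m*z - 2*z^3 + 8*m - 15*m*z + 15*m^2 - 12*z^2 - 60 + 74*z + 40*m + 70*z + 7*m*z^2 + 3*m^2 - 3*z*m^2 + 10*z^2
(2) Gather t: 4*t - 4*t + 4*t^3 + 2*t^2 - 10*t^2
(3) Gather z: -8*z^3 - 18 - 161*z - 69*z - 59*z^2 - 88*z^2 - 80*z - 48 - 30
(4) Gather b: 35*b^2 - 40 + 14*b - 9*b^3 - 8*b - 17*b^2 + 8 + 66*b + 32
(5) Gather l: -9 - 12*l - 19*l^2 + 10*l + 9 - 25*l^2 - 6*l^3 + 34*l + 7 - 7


(1) = 18*m^2 + 48*m - 2*z^3 + z^2*(7*m - 2) + z*(-3*m^2 - 50*m + 144) - 360
(2) = 4*t^3 - 8*t^2
(3) = -8*z^3 - 147*z^2 - 310*z - 96
(4) = -9*b^3 + 18*b^2 + 72*b
(5) = -6*l^3 - 44*l^2 + 32*l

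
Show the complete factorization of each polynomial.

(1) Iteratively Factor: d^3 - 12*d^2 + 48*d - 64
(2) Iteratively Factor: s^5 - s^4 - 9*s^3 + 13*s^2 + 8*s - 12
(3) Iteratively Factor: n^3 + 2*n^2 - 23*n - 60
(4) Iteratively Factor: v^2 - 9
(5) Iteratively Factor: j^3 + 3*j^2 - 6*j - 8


(1) = (d - 4)*(d^2 - 8*d + 16) = (d - 4)^2*(d - 4)
(2) = (s - 1)*(s^4 - 9*s^2 + 4*s + 12) = (s - 1)*(s + 1)*(s^3 - s^2 - 8*s + 12) = (s - 2)*(s - 1)*(s + 1)*(s^2 + s - 6) = (s - 2)*(s - 1)*(s + 1)*(s + 3)*(s - 2)
(3) = (n - 5)*(n^2 + 7*n + 12) = (n - 5)*(n + 3)*(n + 4)
(4) = (v + 3)*(v - 3)
(5) = (j + 1)*(j^2 + 2*j - 8) = (j - 2)*(j + 1)*(j + 4)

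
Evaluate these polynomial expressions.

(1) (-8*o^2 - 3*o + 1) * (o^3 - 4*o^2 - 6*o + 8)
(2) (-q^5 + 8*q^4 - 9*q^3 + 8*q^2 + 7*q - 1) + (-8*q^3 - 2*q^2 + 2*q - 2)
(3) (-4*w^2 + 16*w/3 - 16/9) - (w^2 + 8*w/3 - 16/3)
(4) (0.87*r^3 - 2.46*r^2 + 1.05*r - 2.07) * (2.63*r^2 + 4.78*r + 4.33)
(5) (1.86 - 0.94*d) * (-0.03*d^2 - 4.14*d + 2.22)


(1) = -8*o^5 + 29*o^4 + 61*o^3 - 50*o^2 - 30*o + 8
(2) = -q^5 + 8*q^4 - 17*q^3 + 6*q^2 + 9*q - 3
(3) = -5*w^2 + 8*w/3 + 32/9
(4) = 2.2881*r^5 - 2.3112*r^4 - 5.2302*r^3 - 11.0769*r^2 - 5.3481*r - 8.9631
(5) = 0.0282*d^3 + 3.8358*d^2 - 9.7872*d + 4.1292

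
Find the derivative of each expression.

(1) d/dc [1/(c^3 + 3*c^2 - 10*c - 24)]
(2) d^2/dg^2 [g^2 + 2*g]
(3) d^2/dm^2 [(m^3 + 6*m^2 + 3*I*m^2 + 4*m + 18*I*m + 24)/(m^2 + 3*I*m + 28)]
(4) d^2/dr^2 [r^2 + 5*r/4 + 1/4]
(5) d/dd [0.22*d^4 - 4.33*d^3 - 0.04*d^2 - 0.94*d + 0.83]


(1) = (-3*c^2 - 6*c + 10)/(c^3 + 3*c^2 - 10*c - 24)^2
(2) = 2
(3) = (-48*m^3 - 864*m^2 + m*(4032 - 2592*I) + 10656 + 4032*I)/(m^6 + 9*I*m^5 + 57*m^4 + 477*I*m^3 + 1596*m^2 + 7056*I*m + 21952)
(4) = 2
(5) = 0.88*d^3 - 12.99*d^2 - 0.08*d - 0.94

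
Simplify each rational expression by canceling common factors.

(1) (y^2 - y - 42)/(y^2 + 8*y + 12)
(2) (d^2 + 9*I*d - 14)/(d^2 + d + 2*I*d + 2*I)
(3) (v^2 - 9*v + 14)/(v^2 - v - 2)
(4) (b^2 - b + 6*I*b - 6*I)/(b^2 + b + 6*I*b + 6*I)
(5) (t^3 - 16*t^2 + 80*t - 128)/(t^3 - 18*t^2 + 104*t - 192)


(1) = (y - 7)/(y + 2)
(2) = (d + 7*I)/(d + 1)
(3) = (v - 7)/(v + 1)
(4) = (b - 1)/(b + 1)
(5) = (t - 4)/(t - 6)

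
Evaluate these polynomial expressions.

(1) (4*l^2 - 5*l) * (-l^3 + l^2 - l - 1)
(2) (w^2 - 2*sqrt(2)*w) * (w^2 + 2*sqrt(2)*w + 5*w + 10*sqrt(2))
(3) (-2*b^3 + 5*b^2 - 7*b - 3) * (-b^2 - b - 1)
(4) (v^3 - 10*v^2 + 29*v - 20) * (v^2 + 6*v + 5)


(1) = -4*l^5 + 9*l^4 - 9*l^3 + l^2 + 5*l
(2) = w^4 + 5*w^3 - 8*w^2 - 40*w
(3) = 2*b^5 - 3*b^4 + 4*b^3 + 5*b^2 + 10*b + 3
(4) = v^5 - 4*v^4 - 26*v^3 + 104*v^2 + 25*v - 100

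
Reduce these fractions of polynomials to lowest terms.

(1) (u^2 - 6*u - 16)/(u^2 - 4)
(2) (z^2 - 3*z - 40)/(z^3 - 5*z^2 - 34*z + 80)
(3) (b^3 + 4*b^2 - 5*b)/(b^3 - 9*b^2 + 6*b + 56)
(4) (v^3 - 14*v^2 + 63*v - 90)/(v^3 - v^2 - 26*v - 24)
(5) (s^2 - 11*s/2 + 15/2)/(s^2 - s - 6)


(1) = (u - 8)/(u - 2)
(2) = 1/(z - 2)
(3) = (b^3 + 4*b^2 - 5*b)/(b^3 - 9*b^2 + 6*b + 56)
(4) = (v^2 - 8*v + 15)/(v^2 + 5*v + 4)
(5) = (2*s - 5)/(2*s + 4)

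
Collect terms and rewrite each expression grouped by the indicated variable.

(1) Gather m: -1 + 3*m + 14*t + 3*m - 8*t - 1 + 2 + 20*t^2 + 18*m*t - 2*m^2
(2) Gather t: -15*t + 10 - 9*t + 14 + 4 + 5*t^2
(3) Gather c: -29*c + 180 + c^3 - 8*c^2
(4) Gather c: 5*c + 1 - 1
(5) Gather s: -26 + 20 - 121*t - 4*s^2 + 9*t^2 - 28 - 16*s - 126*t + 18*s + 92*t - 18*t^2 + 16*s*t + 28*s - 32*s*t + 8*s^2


(1) = -2*m^2 + m*(18*t + 6) + 20*t^2 + 6*t
(2) = 5*t^2 - 24*t + 28
(3) = c^3 - 8*c^2 - 29*c + 180
(4) = 5*c
(5) = 4*s^2 + s*(30 - 16*t) - 9*t^2 - 155*t - 34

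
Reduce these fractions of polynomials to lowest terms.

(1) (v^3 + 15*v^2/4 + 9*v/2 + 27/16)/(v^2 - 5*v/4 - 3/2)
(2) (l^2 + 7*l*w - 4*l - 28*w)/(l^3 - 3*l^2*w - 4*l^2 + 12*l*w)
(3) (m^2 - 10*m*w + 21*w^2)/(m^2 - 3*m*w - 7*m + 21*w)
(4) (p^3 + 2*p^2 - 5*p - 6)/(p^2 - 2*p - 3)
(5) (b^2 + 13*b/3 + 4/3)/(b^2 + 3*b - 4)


(1) = (4*v^2 + 12*v + 9)/(4*v - 8)
(2) = (-l - 7*w)/(-l^2 + 3*l*w)
(3) = (m - 7*w)/(m - 7)
(4) = (p^2 + p - 6)/(p - 3)
(5) = (3*b + 1)/(3*b - 3)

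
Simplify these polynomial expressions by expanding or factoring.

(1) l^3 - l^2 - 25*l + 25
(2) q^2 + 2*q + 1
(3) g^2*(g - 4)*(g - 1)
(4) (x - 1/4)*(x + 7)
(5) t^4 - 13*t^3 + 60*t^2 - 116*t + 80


(1) = (l - 5)*(l - 1)*(l + 5)
(2) = (q + 1)^2
(3) = g^4 - 5*g^3 + 4*g^2
(4) = x^2 + 27*x/4 - 7/4
(5) = (t - 5)*(t - 4)*(t - 2)^2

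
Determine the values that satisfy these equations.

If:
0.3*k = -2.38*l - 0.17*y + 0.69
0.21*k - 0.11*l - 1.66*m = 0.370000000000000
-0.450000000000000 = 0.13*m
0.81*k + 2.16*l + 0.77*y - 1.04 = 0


Then:
k = -24.65
l = 1.81
m = -3.46
y = 22.20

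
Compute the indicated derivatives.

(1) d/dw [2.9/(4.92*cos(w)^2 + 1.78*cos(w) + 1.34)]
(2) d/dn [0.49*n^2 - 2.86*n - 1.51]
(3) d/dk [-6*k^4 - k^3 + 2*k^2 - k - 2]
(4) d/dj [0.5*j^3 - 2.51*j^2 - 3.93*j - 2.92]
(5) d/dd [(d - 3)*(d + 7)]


(1) = (28.536*cos(w) + 5.162)*sin(w)/(4.92*cos(w)^2 + 1.78*cos(w) + 1.34)^2
(2) = 0.98*n - 2.86
(3) = -24*k^3 - 3*k^2 + 4*k - 1
(4) = 1.5*j^2 - 5.02*j - 3.93
(5) = 2*d + 4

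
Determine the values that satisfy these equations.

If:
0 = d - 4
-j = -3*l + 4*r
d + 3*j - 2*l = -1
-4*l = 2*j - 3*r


Then:
d = 4
j = -35/43
l = 55/43
r = 50/43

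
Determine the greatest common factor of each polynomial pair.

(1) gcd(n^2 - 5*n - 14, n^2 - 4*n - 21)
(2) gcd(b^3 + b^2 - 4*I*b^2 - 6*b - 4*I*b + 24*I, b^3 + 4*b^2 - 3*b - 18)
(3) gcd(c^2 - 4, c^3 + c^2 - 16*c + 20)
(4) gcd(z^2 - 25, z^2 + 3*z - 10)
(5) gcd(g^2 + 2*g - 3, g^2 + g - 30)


(1) = gcd((n - 7)*(n + 2), (n - 7)*(n + 3)) = n - 7
(2) = b^2 + b - 6
(3) = gcd((c - 2)*(c + 2), (c - 2)^2*(c + 5)) = c - 2
(4) = gcd((z - 5)*(z + 5), (z - 2)*(z + 5)) = z + 5
(5) = gcd((g - 1)*(g + 3), (g - 5)*(g + 6)) = 1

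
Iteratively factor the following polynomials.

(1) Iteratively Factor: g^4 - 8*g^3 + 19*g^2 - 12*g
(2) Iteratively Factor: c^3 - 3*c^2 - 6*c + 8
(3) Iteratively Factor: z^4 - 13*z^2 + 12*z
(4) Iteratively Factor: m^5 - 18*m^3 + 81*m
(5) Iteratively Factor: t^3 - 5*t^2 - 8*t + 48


(1) = (g - 3)*(g^3 - 5*g^2 + 4*g) = (g - 4)*(g - 3)*(g^2 - g) = (g - 4)*(g - 3)*(g - 1)*(g)
(2) = (c - 1)*(c^2 - 2*c - 8) = (c - 1)*(c + 2)*(c - 4)
(3) = (z - 1)*(z^3 + z^2 - 12*z) = (z - 1)*(z + 4)*(z^2 - 3*z) = (z - 3)*(z - 1)*(z + 4)*(z)
(4) = (m + 3)*(m^4 - 3*m^3 - 9*m^2 + 27*m) = (m - 3)*(m + 3)*(m^3 - 9*m) = (m - 3)*(m + 3)^2*(m^2 - 3*m) = m*(m - 3)*(m + 3)^2*(m - 3)
(5) = (t - 4)*(t^2 - t - 12) = (t - 4)^2*(t + 3)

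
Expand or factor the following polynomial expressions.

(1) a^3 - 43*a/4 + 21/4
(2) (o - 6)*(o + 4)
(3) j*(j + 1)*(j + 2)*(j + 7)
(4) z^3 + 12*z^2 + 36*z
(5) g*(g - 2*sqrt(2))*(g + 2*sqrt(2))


(1) = (a - 3)*(a - 1/2)*(a + 7/2)
(2) = o^2 - 2*o - 24
(3) = j^4 + 10*j^3 + 23*j^2 + 14*j
(4) = z*(z + 6)^2
(5) = g^3 - 8*g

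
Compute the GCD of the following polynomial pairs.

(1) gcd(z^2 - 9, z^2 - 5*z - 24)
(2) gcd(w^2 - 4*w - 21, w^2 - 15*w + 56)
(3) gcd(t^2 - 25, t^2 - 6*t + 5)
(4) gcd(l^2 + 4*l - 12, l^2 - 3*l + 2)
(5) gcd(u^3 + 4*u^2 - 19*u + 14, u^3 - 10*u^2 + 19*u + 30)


(1) = gcd((z - 3)*(z + 3), (z - 8)*(z + 3)) = z + 3
(2) = w - 7
(3) = t - 5
(4) = gcd((l - 2)*(l + 6), (l - 2)*(l - 1)) = l - 2
(5) = gcd((u - 2)*(u - 1)*(u + 7), (u - 6)*(u - 5)*(u + 1)) = 1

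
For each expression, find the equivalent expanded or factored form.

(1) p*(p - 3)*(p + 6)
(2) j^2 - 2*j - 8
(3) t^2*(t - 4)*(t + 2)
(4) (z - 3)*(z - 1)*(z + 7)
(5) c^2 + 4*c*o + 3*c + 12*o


(1) = p^3 + 3*p^2 - 18*p
(2) = (j - 4)*(j + 2)
(3) = t^4 - 2*t^3 - 8*t^2
(4) = z^3 + 3*z^2 - 25*z + 21
(5) = (c + 3)*(c + 4*o)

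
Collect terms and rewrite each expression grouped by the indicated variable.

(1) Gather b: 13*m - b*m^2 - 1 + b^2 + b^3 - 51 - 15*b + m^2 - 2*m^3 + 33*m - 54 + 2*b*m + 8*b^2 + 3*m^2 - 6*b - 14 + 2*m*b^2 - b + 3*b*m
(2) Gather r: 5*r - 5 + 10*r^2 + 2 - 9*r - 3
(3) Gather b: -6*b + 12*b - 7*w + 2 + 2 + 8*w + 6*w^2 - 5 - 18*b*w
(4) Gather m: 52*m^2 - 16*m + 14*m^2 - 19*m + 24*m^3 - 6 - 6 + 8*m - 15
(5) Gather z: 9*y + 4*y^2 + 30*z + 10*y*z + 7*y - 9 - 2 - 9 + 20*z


(1) = b^3 + b^2*(2*m + 9) + b*(-m^2 + 5*m - 22) - 2*m^3 + 4*m^2 + 46*m - 120
(2) = 10*r^2 - 4*r - 6
(3) = b*(6 - 18*w) + 6*w^2 + w - 1
(4) = 24*m^3 + 66*m^2 - 27*m - 27
(5) = 4*y^2 + 16*y + z*(10*y + 50) - 20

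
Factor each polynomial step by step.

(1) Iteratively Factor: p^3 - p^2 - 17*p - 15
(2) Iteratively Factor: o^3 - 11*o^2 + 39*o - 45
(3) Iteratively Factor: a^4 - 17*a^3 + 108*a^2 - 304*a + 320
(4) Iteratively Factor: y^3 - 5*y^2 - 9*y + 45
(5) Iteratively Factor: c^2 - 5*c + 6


(1) = (p - 5)*(p^2 + 4*p + 3) = (p - 5)*(p + 3)*(p + 1)
(2) = (o - 3)*(o^2 - 8*o + 15) = (o - 3)^2*(o - 5)
(3) = (a - 4)*(a^3 - 13*a^2 + 56*a - 80) = (a - 4)^2*(a^2 - 9*a + 20) = (a - 4)^3*(a - 5)
(4) = (y + 3)*(y^2 - 8*y + 15) = (y - 5)*(y + 3)*(y - 3)
(5) = (c - 3)*(c - 2)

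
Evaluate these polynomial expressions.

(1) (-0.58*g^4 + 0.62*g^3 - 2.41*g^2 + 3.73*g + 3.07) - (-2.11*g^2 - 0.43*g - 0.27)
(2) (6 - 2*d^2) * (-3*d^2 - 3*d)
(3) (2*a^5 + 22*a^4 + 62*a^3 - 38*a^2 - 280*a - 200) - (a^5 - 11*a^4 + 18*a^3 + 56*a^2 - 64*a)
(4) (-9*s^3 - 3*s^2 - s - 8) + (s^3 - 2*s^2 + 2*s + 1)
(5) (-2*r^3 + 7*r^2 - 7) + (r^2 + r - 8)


(1) = -0.58*g^4 + 0.62*g^3 - 0.3*g^2 + 4.16*g + 3.34
(2) = 6*d^4 + 6*d^3 - 18*d^2 - 18*d
(3) = a^5 + 33*a^4 + 44*a^3 - 94*a^2 - 216*a - 200
(4) = -8*s^3 - 5*s^2 + s - 7
(5) = -2*r^3 + 8*r^2 + r - 15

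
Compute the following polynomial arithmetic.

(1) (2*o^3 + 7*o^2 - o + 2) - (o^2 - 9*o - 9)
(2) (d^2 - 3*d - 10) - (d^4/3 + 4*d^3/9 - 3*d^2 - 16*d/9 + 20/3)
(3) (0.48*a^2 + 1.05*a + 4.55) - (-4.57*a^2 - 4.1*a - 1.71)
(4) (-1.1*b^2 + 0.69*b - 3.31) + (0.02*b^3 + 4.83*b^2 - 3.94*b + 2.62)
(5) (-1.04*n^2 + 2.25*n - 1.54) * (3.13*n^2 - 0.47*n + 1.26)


(1) = 2*o^3 + 6*o^2 + 8*o + 11
(2) = -d^4/3 - 4*d^3/9 + 4*d^2 - 11*d/9 - 50/3
(3) = 5.05*a^2 + 5.15*a + 6.26
(4) = 0.02*b^3 + 3.73*b^2 - 3.25*b - 0.69
(5) = -3.2552*n^4 + 7.5313*n^3 - 7.1881*n^2 + 3.5588*n - 1.9404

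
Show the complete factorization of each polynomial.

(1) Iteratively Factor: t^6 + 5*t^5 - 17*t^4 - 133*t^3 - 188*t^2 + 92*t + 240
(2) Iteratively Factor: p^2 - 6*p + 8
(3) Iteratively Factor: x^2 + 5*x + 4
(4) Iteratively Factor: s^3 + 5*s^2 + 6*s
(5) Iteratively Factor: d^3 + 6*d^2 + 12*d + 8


(1) = (t + 2)*(t^5 + 3*t^4 - 23*t^3 - 87*t^2 - 14*t + 120) = (t - 1)*(t + 2)*(t^4 + 4*t^3 - 19*t^2 - 106*t - 120) = (t - 5)*(t - 1)*(t + 2)*(t^3 + 9*t^2 + 26*t + 24) = (t - 5)*(t - 1)*(t + 2)*(t + 4)*(t^2 + 5*t + 6) = (t - 5)*(t - 1)*(t + 2)*(t + 3)*(t + 4)*(t + 2)
(2) = (p - 4)*(p - 2)
(3) = (x + 1)*(x + 4)
(4) = (s + 3)*(s^2 + 2*s) = s*(s + 3)*(s + 2)
(5) = (d + 2)*(d^2 + 4*d + 4) = (d + 2)^2*(d + 2)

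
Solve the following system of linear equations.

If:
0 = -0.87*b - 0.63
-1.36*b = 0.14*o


Then:
b = -0.72
o = 7.03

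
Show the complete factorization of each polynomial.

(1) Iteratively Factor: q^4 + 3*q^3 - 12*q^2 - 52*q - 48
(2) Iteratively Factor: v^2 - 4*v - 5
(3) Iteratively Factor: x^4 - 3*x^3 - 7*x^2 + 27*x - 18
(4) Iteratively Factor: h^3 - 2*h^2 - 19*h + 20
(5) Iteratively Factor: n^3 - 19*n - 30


(1) = (q + 2)*(q^3 + q^2 - 14*q - 24) = (q + 2)^2*(q^2 - q - 12) = (q + 2)^2*(q + 3)*(q - 4)
(2) = (v - 5)*(v + 1)
(3) = (x - 3)*(x^3 - 7*x + 6) = (x - 3)*(x - 2)*(x^2 + 2*x - 3) = (x - 3)*(x - 2)*(x + 3)*(x - 1)
(4) = (h - 5)*(h^2 + 3*h - 4) = (h - 5)*(h - 1)*(h + 4)
(5) = (n + 2)*(n^2 - 2*n - 15) = (n + 2)*(n + 3)*(n - 5)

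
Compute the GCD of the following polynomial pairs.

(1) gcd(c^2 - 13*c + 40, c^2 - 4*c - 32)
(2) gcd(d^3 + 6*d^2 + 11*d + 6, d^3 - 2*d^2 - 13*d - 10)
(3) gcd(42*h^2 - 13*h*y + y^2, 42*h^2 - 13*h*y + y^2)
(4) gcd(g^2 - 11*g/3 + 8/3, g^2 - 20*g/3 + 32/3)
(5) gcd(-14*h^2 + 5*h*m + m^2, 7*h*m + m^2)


(1) = c - 8
(2) = gcd((d + 1)*(d + 2)*(d + 3), (d - 5)*(d + 1)*(d + 2)) = d^2 + 3*d + 2
(3) = gcd((-7*h + y)*(-6*h + y), (-7*h + y)*(-6*h + y)) = 42*h^2 - 13*h*y + y^2
(4) = g - 8/3
(5) = gcd((-2*h + m)*(7*h + m), m*(7*h + m)) = 7*h + m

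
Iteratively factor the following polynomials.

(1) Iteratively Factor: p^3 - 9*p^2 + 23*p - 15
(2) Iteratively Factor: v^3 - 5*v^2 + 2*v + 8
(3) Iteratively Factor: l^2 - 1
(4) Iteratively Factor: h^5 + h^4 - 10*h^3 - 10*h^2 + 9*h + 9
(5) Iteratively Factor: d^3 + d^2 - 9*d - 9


(1) = (p - 3)*(p^2 - 6*p + 5) = (p - 3)*(p - 1)*(p - 5)
(2) = (v + 1)*(v^2 - 6*v + 8) = (v - 2)*(v + 1)*(v - 4)
(3) = (l - 1)*(l + 1)
(4) = (h + 3)*(h^4 - 2*h^3 - 4*h^2 + 2*h + 3) = (h + 1)*(h + 3)*(h^3 - 3*h^2 - h + 3) = (h + 1)^2*(h + 3)*(h^2 - 4*h + 3) = (h - 1)*(h + 1)^2*(h + 3)*(h - 3)
(5) = (d + 3)*(d^2 - 2*d - 3) = (d - 3)*(d + 3)*(d + 1)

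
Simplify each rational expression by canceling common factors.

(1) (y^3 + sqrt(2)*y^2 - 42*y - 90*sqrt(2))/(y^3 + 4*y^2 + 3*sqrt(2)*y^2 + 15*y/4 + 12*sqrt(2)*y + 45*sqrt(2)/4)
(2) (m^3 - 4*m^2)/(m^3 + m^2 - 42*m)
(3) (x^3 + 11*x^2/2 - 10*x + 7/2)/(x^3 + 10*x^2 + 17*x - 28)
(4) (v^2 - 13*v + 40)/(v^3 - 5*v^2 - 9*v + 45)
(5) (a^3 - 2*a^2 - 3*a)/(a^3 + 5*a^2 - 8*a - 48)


(1) = (4*y^2 - 8*sqrt(2)*y - 120)/(4*y^2 + 16*y + 15)
(2) = (m^2 - 4*m)/(m^2 + m - 42)
(3) = (2*x - 1)/(2*x + 8)
(4) = (v - 8)/(v^2 - 9)
(5) = (a^2 + a)/(a^2 + 8*a + 16)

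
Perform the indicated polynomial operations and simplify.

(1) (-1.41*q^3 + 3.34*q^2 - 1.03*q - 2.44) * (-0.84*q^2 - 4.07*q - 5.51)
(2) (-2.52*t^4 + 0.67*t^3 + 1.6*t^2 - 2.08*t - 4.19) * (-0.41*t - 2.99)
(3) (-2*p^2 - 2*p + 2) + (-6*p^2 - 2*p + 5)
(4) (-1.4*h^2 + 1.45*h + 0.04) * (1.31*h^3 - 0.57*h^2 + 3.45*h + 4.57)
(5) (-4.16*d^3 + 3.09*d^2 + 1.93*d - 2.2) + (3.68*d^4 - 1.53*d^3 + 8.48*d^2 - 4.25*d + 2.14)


(1) = 1.1844*q^5 + 2.9331*q^4 - 4.9595*q^3 - 12.1617*q^2 + 15.6061*q + 13.4444
(2) = 1.0332*t^5 + 7.2601*t^4 - 2.6593*t^3 - 3.9312*t^2 + 7.9371*t + 12.5281
(3) = -8*p^2 - 4*p + 7
(4) = -1.834*h^5 + 2.6975*h^4 - 5.6041*h^3 - 1.4183*h^2 + 6.7645*h + 0.1828
(5) = 3.68*d^4 - 5.69*d^3 + 11.57*d^2 - 2.32*d - 0.06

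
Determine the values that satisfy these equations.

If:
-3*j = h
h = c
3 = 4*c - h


Then:
c = 1
h = 1
j = -1/3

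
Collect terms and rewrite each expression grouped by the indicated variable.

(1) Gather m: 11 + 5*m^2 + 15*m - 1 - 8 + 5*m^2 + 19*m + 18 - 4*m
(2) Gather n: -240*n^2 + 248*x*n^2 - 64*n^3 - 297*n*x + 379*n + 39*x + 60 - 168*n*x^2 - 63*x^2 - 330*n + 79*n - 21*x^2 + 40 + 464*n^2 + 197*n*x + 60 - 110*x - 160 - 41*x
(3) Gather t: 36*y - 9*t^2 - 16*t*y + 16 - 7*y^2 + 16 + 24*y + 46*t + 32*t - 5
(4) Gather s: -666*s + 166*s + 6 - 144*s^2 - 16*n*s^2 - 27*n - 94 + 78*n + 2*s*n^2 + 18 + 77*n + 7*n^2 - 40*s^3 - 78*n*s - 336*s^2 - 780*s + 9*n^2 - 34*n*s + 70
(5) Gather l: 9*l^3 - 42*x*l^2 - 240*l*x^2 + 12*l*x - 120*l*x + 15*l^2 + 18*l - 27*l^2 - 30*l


(1) = 10*m^2 + 30*m + 20
(2) = -64*n^3 + n^2*(248*x + 224) + n*(-168*x^2 - 100*x + 128) - 84*x^2 - 112*x
(3) = -9*t^2 + t*(78 - 16*y) - 7*y^2 + 60*y + 27
(4) = 16*n^2 + 128*n - 40*s^3 + s^2*(-16*n - 480) + s*(2*n^2 - 112*n - 1280)
(5) = 9*l^3 + l^2*(-42*x - 12) + l*(-240*x^2 - 108*x - 12)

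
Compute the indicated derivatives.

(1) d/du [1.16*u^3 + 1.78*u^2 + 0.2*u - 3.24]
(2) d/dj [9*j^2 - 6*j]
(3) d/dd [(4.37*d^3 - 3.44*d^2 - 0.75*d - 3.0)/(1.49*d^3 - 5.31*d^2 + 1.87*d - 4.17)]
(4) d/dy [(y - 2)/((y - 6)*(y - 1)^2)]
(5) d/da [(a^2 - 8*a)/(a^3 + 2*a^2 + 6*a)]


(1) = 3.48*u^2 + 3.56*u + 0.2
(2) = 18*j - 6
(3) = (-18.0791*d^4 + 18.5788*d^3 - 51.674*d^2 - 3.1704*d + 8.7375)/(2.2201*d^6 - 15.8238*d^5 + 33.7687*d^4 - 32.286*d^3 + 47.7823*d^2 - 15.5958*d + 17.3889)
(4) = (2*(2 - y)*(y - 6) + (2 - y)*(y - 1) + (y - 6)*(y - 1))/((y - 6)^2*(y - 1)^3)
(5) = (-a^2 + 16*a + 22)/(a^4 + 4*a^3 + 16*a^2 + 24*a + 36)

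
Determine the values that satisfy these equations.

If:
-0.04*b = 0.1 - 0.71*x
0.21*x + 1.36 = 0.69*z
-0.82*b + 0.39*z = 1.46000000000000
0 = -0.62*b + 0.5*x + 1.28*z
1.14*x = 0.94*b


Then:
No Solution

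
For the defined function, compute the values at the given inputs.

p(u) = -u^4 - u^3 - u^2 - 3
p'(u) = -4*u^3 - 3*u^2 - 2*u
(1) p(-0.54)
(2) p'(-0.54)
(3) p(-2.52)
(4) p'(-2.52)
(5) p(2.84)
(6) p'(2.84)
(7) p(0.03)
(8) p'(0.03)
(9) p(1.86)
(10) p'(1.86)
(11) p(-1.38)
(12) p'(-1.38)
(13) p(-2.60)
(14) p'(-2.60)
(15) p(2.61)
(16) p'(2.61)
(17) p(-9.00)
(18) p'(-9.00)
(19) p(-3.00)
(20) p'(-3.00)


(1) = -3.22
(2) = 0.84
(3) = -33.67
(4) = 50.00
(5) = -99.03
(6) = -121.50
(7) = -3.00
(8) = -0.06
(9) = -24.86
(10) = -39.84
(11) = -5.90
(12) = 7.56
(13) = -37.88
(14) = 55.22
(15) = -74.00
(16) = -96.77
(17) = -5916.00
(18) = 2691.00
(19) = -66.00
(20) = 87.00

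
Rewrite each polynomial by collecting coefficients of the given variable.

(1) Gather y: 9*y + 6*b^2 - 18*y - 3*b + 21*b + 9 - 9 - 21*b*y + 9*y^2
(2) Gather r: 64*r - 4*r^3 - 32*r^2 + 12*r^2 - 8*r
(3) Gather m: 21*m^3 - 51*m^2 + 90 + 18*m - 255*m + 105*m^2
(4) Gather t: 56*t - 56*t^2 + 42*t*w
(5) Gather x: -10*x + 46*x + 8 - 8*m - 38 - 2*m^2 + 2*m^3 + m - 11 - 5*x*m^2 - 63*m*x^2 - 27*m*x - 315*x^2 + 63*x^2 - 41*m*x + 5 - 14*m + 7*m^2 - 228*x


(1) = 6*b^2 + 18*b + 9*y^2 + y*(-21*b - 9)
(2) = -4*r^3 - 20*r^2 + 56*r
(3) = 21*m^3 + 54*m^2 - 237*m + 90
(4) = -56*t^2 + t*(42*w + 56)
(5) = 2*m^3 + 5*m^2 - 21*m + x^2*(-63*m - 252) + x*(-5*m^2 - 68*m - 192) - 36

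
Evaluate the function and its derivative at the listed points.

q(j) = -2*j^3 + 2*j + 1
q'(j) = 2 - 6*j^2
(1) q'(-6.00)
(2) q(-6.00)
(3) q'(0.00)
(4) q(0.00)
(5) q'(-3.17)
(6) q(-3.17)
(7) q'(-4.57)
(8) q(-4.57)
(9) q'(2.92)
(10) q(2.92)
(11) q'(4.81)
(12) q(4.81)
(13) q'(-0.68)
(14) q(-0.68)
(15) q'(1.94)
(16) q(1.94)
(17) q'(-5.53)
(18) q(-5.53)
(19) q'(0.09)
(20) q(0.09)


(1) = -214.00
(2) = 421.00
(3) = 2.00
(4) = 1.00
(5) = -58.29
(6) = 58.37
(7) = -123.31
(8) = 182.75
(9) = -49.16
(10) = -42.95
(11) = -136.82
(12) = -211.95
(13) = -0.77
(14) = 0.27
(15) = -20.58
(16) = -9.72
(17) = -181.49
(18) = 328.16
(19) = 1.95
(20) = 1.18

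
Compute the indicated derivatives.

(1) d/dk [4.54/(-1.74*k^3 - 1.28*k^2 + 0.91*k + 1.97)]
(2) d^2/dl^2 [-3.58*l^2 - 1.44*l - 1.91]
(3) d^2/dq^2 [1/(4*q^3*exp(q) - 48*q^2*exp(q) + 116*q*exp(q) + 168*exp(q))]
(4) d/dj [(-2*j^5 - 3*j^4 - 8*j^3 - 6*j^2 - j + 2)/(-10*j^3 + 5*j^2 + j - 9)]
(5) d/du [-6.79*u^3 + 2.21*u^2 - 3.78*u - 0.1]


(1) = (23.6988*k^2 + 11.6224*k - 4.1314)/(1.74*k^3 + 1.28*k^2 - 0.91*k - 1.97)^2
(2) = -7.16000000000000
(3) = ((-q^3 + 6*q^2 + 13*q - 76)*(q^3 - 12*q^2 + 29*q + 42) + 2*(q^3 - 9*q^2 + 5*q + 71)^2)*exp(-q)/(4*(q^3 - 12*q^2 + 29*q + 42)^3)
(4) = (40*j^7 - 38*j^5 - 19*j^4 + 72*j^3 + 275*j^2 + 88*j + 7)/(100*j^6 - 100*j^5 + 5*j^4 + 190*j^3 - 89*j^2 - 18*j + 81)
(5) = -20.37*u^2 + 4.42*u - 3.78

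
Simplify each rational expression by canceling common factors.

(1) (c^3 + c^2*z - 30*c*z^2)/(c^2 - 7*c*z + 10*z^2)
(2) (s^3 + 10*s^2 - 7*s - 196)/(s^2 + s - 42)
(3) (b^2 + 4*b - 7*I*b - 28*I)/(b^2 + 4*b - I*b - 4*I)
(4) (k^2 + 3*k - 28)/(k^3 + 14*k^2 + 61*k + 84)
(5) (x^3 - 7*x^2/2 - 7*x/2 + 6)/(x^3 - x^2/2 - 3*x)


(1) = (-c^2 - 6*c*z)/(-c + 2*z)
(2) = (s^2 + 3*s - 28)/(s - 6)
(3) = (b - 7*I)/(b - I)
(4) = (k - 4)/(k^2 + 7*k + 12)
(5) = (x^2 - 5*x + 4)/(x^2 - 2*x)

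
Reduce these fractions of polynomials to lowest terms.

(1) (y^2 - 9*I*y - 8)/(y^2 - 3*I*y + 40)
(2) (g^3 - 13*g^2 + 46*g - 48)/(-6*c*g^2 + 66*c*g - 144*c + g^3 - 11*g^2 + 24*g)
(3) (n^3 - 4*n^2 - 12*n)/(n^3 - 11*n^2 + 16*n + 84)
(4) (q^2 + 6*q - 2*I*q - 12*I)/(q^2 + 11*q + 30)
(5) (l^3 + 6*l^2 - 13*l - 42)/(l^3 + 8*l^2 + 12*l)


(1) = (y - I)/(y + 5*I)
(2) = (2 - g)/(6*c - g)
(3) = n/(n - 7)
(4) = (q - 2*I)/(q + 5)
(5) = (l^2 + 4*l - 21)/(l^2 + 6*l)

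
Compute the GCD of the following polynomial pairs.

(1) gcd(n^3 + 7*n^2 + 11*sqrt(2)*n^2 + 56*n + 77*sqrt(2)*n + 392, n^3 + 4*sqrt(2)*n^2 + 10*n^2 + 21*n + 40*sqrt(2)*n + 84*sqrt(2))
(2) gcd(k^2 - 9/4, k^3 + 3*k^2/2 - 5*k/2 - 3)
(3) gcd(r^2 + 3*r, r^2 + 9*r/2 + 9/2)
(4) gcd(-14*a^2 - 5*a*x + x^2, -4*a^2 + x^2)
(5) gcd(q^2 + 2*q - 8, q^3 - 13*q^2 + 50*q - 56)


(1) = gcd((n + 7)*(n + 4*sqrt(2))*(n + 7*sqrt(2)), (n + 3)*(n + 7)*(n + 4*sqrt(2))) = n^2 + n*(4*sqrt(2) + 7) + 28*sqrt(2)
(2) = gcd((k - 3/2)*(k + 3/2), (k - 3/2)*(k + 1)*(k + 2)) = k - 3/2
(3) = gcd(r*(r + 3), (r + 3/2)*(r + 3)) = r + 3
(4) = gcd((-7*a + x)*(2*a + x), (-2*a + x)*(2*a + x)) = 2*a + x
(5) = gcd((q - 2)*(q + 4), (q - 7)*(q - 4)*(q - 2)) = q - 2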